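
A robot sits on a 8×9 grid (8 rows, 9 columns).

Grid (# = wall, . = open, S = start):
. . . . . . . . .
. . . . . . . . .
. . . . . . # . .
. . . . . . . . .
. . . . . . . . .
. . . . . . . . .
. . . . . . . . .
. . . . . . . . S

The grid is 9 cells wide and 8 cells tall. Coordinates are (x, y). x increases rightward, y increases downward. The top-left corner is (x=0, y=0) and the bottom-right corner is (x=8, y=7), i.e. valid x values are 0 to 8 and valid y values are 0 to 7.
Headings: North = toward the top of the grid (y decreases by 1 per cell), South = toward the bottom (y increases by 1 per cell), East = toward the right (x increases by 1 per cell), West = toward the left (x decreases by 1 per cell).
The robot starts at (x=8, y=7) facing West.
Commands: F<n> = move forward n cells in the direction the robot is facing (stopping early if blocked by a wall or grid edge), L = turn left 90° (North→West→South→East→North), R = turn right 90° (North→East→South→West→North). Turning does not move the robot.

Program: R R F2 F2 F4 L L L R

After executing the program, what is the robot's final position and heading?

Start: (x=8, y=7), facing West
  R: turn right, now facing North
  R: turn right, now facing East
  F2: move forward 0/2 (blocked), now at (x=8, y=7)
  F2: move forward 0/2 (blocked), now at (x=8, y=7)
  F4: move forward 0/4 (blocked), now at (x=8, y=7)
  L: turn left, now facing North
  L: turn left, now facing West
  L: turn left, now facing South
  R: turn right, now facing West
Final: (x=8, y=7), facing West

Answer: Final position: (x=8, y=7), facing West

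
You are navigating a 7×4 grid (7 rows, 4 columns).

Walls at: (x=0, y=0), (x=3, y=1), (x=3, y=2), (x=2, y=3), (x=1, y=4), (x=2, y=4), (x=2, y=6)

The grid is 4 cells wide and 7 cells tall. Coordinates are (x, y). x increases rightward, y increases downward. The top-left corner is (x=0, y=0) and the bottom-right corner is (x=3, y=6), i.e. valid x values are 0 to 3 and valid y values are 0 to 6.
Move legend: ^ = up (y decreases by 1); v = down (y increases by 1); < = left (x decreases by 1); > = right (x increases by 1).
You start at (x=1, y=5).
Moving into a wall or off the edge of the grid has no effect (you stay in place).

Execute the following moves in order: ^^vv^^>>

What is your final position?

Start: (x=1, y=5)
  ^ (up): blocked, stay at (x=1, y=5)
  ^ (up): blocked, stay at (x=1, y=5)
  v (down): (x=1, y=5) -> (x=1, y=6)
  v (down): blocked, stay at (x=1, y=6)
  ^ (up): (x=1, y=6) -> (x=1, y=5)
  ^ (up): blocked, stay at (x=1, y=5)
  > (right): (x=1, y=5) -> (x=2, y=5)
  > (right): (x=2, y=5) -> (x=3, y=5)
Final: (x=3, y=5)

Answer: Final position: (x=3, y=5)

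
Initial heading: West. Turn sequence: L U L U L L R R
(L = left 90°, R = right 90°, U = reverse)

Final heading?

Start: West
  L (left (90° counter-clockwise)) -> South
  U (U-turn (180°)) -> North
  L (left (90° counter-clockwise)) -> West
  U (U-turn (180°)) -> East
  L (left (90° counter-clockwise)) -> North
  L (left (90° counter-clockwise)) -> West
  R (right (90° clockwise)) -> North
  R (right (90° clockwise)) -> East
Final: East

Answer: Final heading: East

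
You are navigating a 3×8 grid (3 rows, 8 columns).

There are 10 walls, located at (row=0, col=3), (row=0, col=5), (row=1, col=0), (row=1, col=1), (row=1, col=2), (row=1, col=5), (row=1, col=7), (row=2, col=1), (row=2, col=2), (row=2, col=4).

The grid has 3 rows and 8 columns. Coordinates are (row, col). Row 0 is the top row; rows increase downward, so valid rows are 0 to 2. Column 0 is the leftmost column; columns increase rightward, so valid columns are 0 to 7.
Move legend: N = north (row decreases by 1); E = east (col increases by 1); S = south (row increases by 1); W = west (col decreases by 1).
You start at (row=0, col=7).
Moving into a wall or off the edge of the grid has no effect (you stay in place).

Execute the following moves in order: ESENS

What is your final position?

Answer: Final position: (row=0, col=7)

Derivation:
Start: (row=0, col=7)
  E (east): blocked, stay at (row=0, col=7)
  S (south): blocked, stay at (row=0, col=7)
  E (east): blocked, stay at (row=0, col=7)
  N (north): blocked, stay at (row=0, col=7)
  S (south): blocked, stay at (row=0, col=7)
Final: (row=0, col=7)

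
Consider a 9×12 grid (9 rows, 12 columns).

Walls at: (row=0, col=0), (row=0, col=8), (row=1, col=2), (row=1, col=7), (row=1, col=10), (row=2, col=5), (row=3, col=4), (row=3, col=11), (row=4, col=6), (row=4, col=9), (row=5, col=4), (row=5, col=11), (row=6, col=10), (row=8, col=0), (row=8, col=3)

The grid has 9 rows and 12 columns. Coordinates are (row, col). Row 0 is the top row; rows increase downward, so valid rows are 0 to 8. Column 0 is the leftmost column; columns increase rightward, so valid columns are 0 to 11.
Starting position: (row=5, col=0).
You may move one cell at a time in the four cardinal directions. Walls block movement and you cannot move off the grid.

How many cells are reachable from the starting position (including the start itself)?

BFS flood-fill from (row=5, col=0):
  Distance 0: (row=5, col=0)
  Distance 1: (row=4, col=0), (row=5, col=1), (row=6, col=0)
  Distance 2: (row=3, col=0), (row=4, col=1), (row=5, col=2), (row=6, col=1), (row=7, col=0)
  Distance 3: (row=2, col=0), (row=3, col=1), (row=4, col=2), (row=5, col=3), (row=6, col=2), (row=7, col=1)
  Distance 4: (row=1, col=0), (row=2, col=1), (row=3, col=2), (row=4, col=3), (row=6, col=3), (row=7, col=2), (row=8, col=1)
  Distance 5: (row=1, col=1), (row=2, col=2), (row=3, col=3), (row=4, col=4), (row=6, col=4), (row=7, col=3), (row=8, col=2)
  Distance 6: (row=0, col=1), (row=2, col=3), (row=4, col=5), (row=6, col=5), (row=7, col=4)
  Distance 7: (row=0, col=2), (row=1, col=3), (row=2, col=4), (row=3, col=5), (row=5, col=5), (row=6, col=6), (row=7, col=5), (row=8, col=4)
  Distance 8: (row=0, col=3), (row=1, col=4), (row=3, col=6), (row=5, col=6), (row=6, col=7), (row=7, col=6), (row=8, col=5)
  Distance 9: (row=0, col=4), (row=1, col=5), (row=2, col=6), (row=3, col=7), (row=5, col=7), (row=6, col=8), (row=7, col=7), (row=8, col=6)
  Distance 10: (row=0, col=5), (row=1, col=6), (row=2, col=7), (row=3, col=8), (row=4, col=7), (row=5, col=8), (row=6, col=9), (row=7, col=8), (row=8, col=7)
  Distance 11: (row=0, col=6), (row=2, col=8), (row=3, col=9), (row=4, col=8), (row=5, col=9), (row=7, col=9), (row=8, col=8)
  Distance 12: (row=0, col=7), (row=1, col=8), (row=2, col=9), (row=3, col=10), (row=5, col=10), (row=7, col=10), (row=8, col=9)
  Distance 13: (row=1, col=9), (row=2, col=10), (row=4, col=10), (row=7, col=11), (row=8, col=10)
  Distance 14: (row=0, col=9), (row=2, col=11), (row=4, col=11), (row=6, col=11), (row=8, col=11)
  Distance 15: (row=0, col=10), (row=1, col=11)
  Distance 16: (row=0, col=11)
Total reachable: 93 (grid has 93 open cells total)

Answer: Reachable cells: 93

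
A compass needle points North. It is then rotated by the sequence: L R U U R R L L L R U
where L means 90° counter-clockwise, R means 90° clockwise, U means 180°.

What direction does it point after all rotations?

Answer: Final heading: South

Derivation:
Start: North
  L (left (90° counter-clockwise)) -> West
  R (right (90° clockwise)) -> North
  U (U-turn (180°)) -> South
  U (U-turn (180°)) -> North
  R (right (90° clockwise)) -> East
  R (right (90° clockwise)) -> South
  L (left (90° counter-clockwise)) -> East
  L (left (90° counter-clockwise)) -> North
  L (left (90° counter-clockwise)) -> West
  R (right (90° clockwise)) -> North
  U (U-turn (180°)) -> South
Final: South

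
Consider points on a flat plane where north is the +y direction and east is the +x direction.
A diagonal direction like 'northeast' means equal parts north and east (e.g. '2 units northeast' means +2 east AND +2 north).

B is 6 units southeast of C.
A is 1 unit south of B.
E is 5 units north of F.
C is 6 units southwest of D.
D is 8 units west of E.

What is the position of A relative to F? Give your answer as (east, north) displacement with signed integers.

Place F at the origin (east=0, north=0).
  E is 5 units north of F: delta (east=+0, north=+5); E at (east=0, north=5).
  D is 8 units west of E: delta (east=-8, north=+0); D at (east=-8, north=5).
  C is 6 units southwest of D: delta (east=-6, north=-6); C at (east=-14, north=-1).
  B is 6 units southeast of C: delta (east=+6, north=-6); B at (east=-8, north=-7).
  A is 1 unit south of B: delta (east=+0, north=-1); A at (east=-8, north=-8).
Therefore A relative to F: (east=-8, north=-8).

Answer: A is at (east=-8, north=-8) relative to F.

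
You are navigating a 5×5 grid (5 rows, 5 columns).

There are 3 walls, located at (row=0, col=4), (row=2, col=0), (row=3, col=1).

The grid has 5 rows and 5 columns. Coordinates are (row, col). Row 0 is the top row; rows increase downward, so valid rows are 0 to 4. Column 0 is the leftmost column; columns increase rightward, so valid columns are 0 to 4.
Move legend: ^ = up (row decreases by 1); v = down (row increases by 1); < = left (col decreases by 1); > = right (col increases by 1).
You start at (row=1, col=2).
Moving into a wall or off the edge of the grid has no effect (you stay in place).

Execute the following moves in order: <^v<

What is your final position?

Start: (row=1, col=2)
  < (left): (row=1, col=2) -> (row=1, col=1)
  ^ (up): (row=1, col=1) -> (row=0, col=1)
  v (down): (row=0, col=1) -> (row=1, col=1)
  < (left): (row=1, col=1) -> (row=1, col=0)
Final: (row=1, col=0)

Answer: Final position: (row=1, col=0)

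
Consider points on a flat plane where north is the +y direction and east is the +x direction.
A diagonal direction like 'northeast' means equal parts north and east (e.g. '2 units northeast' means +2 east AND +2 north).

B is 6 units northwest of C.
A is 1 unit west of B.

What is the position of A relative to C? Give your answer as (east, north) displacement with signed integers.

Place C at the origin (east=0, north=0).
  B is 6 units northwest of C: delta (east=-6, north=+6); B at (east=-6, north=6).
  A is 1 unit west of B: delta (east=-1, north=+0); A at (east=-7, north=6).
Therefore A relative to C: (east=-7, north=6).

Answer: A is at (east=-7, north=6) relative to C.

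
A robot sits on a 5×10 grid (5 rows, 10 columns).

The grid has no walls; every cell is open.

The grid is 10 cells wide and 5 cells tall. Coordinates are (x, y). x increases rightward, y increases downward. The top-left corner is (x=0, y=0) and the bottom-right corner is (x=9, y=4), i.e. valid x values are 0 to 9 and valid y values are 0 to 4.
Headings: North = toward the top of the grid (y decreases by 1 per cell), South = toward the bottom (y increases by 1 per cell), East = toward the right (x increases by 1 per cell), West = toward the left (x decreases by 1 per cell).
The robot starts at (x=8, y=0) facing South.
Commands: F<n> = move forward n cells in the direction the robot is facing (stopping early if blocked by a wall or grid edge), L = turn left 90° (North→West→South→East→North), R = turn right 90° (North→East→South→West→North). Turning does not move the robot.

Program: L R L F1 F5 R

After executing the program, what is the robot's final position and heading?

Answer: Final position: (x=9, y=0), facing South

Derivation:
Start: (x=8, y=0), facing South
  L: turn left, now facing East
  R: turn right, now facing South
  L: turn left, now facing East
  F1: move forward 1, now at (x=9, y=0)
  F5: move forward 0/5 (blocked), now at (x=9, y=0)
  R: turn right, now facing South
Final: (x=9, y=0), facing South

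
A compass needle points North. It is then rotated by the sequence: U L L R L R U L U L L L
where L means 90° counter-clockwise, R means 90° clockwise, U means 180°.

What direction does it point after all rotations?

Start: North
  U (U-turn (180°)) -> South
  L (left (90° counter-clockwise)) -> East
  L (left (90° counter-clockwise)) -> North
  R (right (90° clockwise)) -> East
  L (left (90° counter-clockwise)) -> North
  R (right (90° clockwise)) -> East
  U (U-turn (180°)) -> West
  L (left (90° counter-clockwise)) -> South
  U (U-turn (180°)) -> North
  L (left (90° counter-clockwise)) -> West
  L (left (90° counter-clockwise)) -> South
  L (left (90° counter-clockwise)) -> East
Final: East

Answer: Final heading: East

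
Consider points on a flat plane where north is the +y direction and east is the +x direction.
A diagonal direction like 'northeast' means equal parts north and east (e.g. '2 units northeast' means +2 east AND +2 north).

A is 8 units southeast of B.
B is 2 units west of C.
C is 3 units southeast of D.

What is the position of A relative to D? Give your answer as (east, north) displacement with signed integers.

Answer: A is at (east=9, north=-11) relative to D.

Derivation:
Place D at the origin (east=0, north=0).
  C is 3 units southeast of D: delta (east=+3, north=-3); C at (east=3, north=-3).
  B is 2 units west of C: delta (east=-2, north=+0); B at (east=1, north=-3).
  A is 8 units southeast of B: delta (east=+8, north=-8); A at (east=9, north=-11).
Therefore A relative to D: (east=9, north=-11).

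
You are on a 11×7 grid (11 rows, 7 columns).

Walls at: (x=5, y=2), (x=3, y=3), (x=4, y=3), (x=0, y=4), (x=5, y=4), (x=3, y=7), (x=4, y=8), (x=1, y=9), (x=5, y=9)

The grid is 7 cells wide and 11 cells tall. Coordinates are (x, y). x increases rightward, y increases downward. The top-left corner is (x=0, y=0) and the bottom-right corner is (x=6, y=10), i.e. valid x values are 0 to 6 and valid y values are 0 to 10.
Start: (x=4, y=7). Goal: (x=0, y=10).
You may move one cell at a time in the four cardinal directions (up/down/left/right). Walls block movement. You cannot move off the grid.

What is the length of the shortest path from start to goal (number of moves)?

Answer: Shortest path length: 9

Derivation:
BFS from (x=4, y=7) until reaching (x=0, y=10):
  Distance 0: (x=4, y=7)
  Distance 1: (x=4, y=6), (x=5, y=7)
  Distance 2: (x=4, y=5), (x=3, y=6), (x=5, y=6), (x=6, y=7), (x=5, y=8)
  Distance 3: (x=4, y=4), (x=3, y=5), (x=5, y=5), (x=2, y=6), (x=6, y=6), (x=6, y=8)
  Distance 4: (x=3, y=4), (x=2, y=5), (x=6, y=5), (x=1, y=6), (x=2, y=7), (x=6, y=9)
  Distance 5: (x=2, y=4), (x=6, y=4), (x=1, y=5), (x=0, y=6), (x=1, y=7), (x=2, y=8), (x=6, y=10)
  Distance 6: (x=2, y=3), (x=6, y=3), (x=1, y=4), (x=0, y=5), (x=0, y=7), (x=1, y=8), (x=3, y=8), (x=2, y=9), (x=5, y=10)
  Distance 7: (x=2, y=2), (x=6, y=2), (x=1, y=3), (x=5, y=3), (x=0, y=8), (x=3, y=9), (x=2, y=10), (x=4, y=10)
  Distance 8: (x=2, y=1), (x=6, y=1), (x=1, y=2), (x=3, y=2), (x=0, y=3), (x=0, y=9), (x=4, y=9), (x=1, y=10), (x=3, y=10)
  Distance 9: (x=2, y=0), (x=6, y=0), (x=1, y=1), (x=3, y=1), (x=5, y=1), (x=0, y=2), (x=4, y=2), (x=0, y=10)  <- goal reached here
One shortest path (9 moves): (x=4, y=7) -> (x=4, y=6) -> (x=3, y=6) -> (x=2, y=6) -> (x=1, y=6) -> (x=0, y=6) -> (x=0, y=7) -> (x=0, y=8) -> (x=0, y=9) -> (x=0, y=10)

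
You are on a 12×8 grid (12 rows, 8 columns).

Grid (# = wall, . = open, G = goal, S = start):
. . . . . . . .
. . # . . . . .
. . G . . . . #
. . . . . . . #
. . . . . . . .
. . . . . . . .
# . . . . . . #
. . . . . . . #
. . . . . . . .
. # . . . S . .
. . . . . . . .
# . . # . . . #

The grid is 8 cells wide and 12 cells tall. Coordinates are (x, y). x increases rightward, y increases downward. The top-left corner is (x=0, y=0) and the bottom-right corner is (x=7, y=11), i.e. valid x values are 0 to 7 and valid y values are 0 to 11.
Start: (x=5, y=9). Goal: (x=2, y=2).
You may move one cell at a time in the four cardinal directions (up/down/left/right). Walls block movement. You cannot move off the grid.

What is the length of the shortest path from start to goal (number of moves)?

Answer: Shortest path length: 10

Derivation:
BFS from (x=5, y=9) until reaching (x=2, y=2):
  Distance 0: (x=5, y=9)
  Distance 1: (x=5, y=8), (x=4, y=9), (x=6, y=9), (x=5, y=10)
  Distance 2: (x=5, y=7), (x=4, y=8), (x=6, y=8), (x=3, y=9), (x=7, y=9), (x=4, y=10), (x=6, y=10), (x=5, y=11)
  Distance 3: (x=5, y=6), (x=4, y=7), (x=6, y=7), (x=3, y=8), (x=7, y=8), (x=2, y=9), (x=3, y=10), (x=7, y=10), (x=4, y=11), (x=6, y=11)
  Distance 4: (x=5, y=5), (x=4, y=6), (x=6, y=6), (x=3, y=7), (x=2, y=8), (x=2, y=10)
  Distance 5: (x=5, y=4), (x=4, y=5), (x=6, y=5), (x=3, y=6), (x=2, y=7), (x=1, y=8), (x=1, y=10), (x=2, y=11)
  Distance 6: (x=5, y=3), (x=4, y=4), (x=6, y=4), (x=3, y=5), (x=7, y=5), (x=2, y=6), (x=1, y=7), (x=0, y=8), (x=0, y=10), (x=1, y=11)
  Distance 7: (x=5, y=2), (x=4, y=3), (x=6, y=3), (x=3, y=4), (x=7, y=4), (x=2, y=5), (x=1, y=6), (x=0, y=7), (x=0, y=9)
  Distance 8: (x=5, y=1), (x=4, y=2), (x=6, y=2), (x=3, y=3), (x=2, y=4), (x=1, y=5)
  Distance 9: (x=5, y=0), (x=4, y=1), (x=6, y=1), (x=3, y=2), (x=2, y=3), (x=1, y=4), (x=0, y=5)
  Distance 10: (x=4, y=0), (x=6, y=0), (x=3, y=1), (x=7, y=1), (x=2, y=2), (x=1, y=3), (x=0, y=4)  <- goal reached here
One shortest path (10 moves): (x=5, y=9) -> (x=4, y=9) -> (x=3, y=9) -> (x=2, y=9) -> (x=2, y=8) -> (x=2, y=7) -> (x=2, y=6) -> (x=2, y=5) -> (x=2, y=4) -> (x=2, y=3) -> (x=2, y=2)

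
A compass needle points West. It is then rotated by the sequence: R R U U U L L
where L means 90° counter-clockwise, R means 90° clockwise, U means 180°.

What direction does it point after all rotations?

Start: West
  R (right (90° clockwise)) -> North
  R (right (90° clockwise)) -> East
  U (U-turn (180°)) -> West
  U (U-turn (180°)) -> East
  U (U-turn (180°)) -> West
  L (left (90° counter-clockwise)) -> South
  L (left (90° counter-clockwise)) -> East
Final: East

Answer: Final heading: East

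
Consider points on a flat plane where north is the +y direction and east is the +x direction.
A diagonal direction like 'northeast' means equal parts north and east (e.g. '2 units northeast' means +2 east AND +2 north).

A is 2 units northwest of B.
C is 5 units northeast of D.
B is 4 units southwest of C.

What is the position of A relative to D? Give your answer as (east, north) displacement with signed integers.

Place D at the origin (east=0, north=0).
  C is 5 units northeast of D: delta (east=+5, north=+5); C at (east=5, north=5).
  B is 4 units southwest of C: delta (east=-4, north=-4); B at (east=1, north=1).
  A is 2 units northwest of B: delta (east=-2, north=+2); A at (east=-1, north=3).
Therefore A relative to D: (east=-1, north=3).

Answer: A is at (east=-1, north=3) relative to D.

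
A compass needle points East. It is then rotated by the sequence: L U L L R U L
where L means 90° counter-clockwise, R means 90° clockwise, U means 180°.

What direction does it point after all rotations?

Start: East
  L (left (90° counter-clockwise)) -> North
  U (U-turn (180°)) -> South
  L (left (90° counter-clockwise)) -> East
  L (left (90° counter-clockwise)) -> North
  R (right (90° clockwise)) -> East
  U (U-turn (180°)) -> West
  L (left (90° counter-clockwise)) -> South
Final: South

Answer: Final heading: South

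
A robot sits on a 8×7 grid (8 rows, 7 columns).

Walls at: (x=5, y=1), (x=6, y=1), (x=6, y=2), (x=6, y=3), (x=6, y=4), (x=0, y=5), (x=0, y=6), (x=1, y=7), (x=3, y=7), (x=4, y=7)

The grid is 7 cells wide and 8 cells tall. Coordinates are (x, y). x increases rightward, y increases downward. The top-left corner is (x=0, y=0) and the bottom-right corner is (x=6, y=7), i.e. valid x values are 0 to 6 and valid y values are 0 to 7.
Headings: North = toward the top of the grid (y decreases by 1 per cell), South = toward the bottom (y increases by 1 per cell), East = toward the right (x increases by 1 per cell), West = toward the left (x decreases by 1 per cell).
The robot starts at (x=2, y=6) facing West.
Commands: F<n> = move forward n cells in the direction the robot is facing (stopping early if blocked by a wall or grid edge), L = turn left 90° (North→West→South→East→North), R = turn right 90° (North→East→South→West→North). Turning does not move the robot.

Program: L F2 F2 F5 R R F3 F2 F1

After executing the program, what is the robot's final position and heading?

Start: (x=2, y=6), facing West
  L: turn left, now facing South
  F2: move forward 1/2 (blocked), now at (x=2, y=7)
  F2: move forward 0/2 (blocked), now at (x=2, y=7)
  F5: move forward 0/5 (blocked), now at (x=2, y=7)
  R: turn right, now facing West
  R: turn right, now facing North
  F3: move forward 3, now at (x=2, y=4)
  F2: move forward 2, now at (x=2, y=2)
  F1: move forward 1, now at (x=2, y=1)
Final: (x=2, y=1), facing North

Answer: Final position: (x=2, y=1), facing North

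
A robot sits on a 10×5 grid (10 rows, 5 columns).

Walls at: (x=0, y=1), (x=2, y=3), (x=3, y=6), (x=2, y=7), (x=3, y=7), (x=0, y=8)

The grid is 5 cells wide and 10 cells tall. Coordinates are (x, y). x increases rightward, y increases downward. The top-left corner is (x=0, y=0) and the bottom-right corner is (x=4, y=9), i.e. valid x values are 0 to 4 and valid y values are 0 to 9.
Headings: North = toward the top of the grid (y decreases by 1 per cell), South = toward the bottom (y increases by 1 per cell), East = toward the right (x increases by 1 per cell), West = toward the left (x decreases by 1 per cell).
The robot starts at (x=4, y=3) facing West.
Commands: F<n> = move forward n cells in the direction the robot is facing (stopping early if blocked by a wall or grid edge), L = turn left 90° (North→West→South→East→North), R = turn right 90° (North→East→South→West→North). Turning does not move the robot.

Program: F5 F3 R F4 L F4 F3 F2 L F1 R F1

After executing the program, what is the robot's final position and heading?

Start: (x=4, y=3), facing West
  F5: move forward 1/5 (blocked), now at (x=3, y=3)
  F3: move forward 0/3 (blocked), now at (x=3, y=3)
  R: turn right, now facing North
  F4: move forward 3/4 (blocked), now at (x=3, y=0)
  L: turn left, now facing West
  F4: move forward 3/4 (blocked), now at (x=0, y=0)
  F3: move forward 0/3 (blocked), now at (x=0, y=0)
  F2: move forward 0/2 (blocked), now at (x=0, y=0)
  L: turn left, now facing South
  F1: move forward 0/1 (blocked), now at (x=0, y=0)
  R: turn right, now facing West
  F1: move forward 0/1 (blocked), now at (x=0, y=0)
Final: (x=0, y=0), facing West

Answer: Final position: (x=0, y=0), facing West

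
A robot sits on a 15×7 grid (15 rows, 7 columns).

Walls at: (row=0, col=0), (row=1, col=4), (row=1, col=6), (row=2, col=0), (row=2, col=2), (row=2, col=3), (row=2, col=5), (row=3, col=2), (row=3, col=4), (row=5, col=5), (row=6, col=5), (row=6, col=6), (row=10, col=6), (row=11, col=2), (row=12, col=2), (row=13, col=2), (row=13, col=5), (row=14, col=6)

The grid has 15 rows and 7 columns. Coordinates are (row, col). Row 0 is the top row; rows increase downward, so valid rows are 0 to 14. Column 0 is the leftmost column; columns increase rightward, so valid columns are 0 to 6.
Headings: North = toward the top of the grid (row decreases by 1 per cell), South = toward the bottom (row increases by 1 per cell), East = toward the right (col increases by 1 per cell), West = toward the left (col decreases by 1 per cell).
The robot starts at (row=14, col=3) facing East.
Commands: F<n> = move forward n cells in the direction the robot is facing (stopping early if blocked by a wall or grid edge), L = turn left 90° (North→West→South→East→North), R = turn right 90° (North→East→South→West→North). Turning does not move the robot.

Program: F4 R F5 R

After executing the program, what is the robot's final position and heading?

Start: (row=14, col=3), facing East
  F4: move forward 2/4 (blocked), now at (row=14, col=5)
  R: turn right, now facing South
  F5: move forward 0/5 (blocked), now at (row=14, col=5)
  R: turn right, now facing West
Final: (row=14, col=5), facing West

Answer: Final position: (row=14, col=5), facing West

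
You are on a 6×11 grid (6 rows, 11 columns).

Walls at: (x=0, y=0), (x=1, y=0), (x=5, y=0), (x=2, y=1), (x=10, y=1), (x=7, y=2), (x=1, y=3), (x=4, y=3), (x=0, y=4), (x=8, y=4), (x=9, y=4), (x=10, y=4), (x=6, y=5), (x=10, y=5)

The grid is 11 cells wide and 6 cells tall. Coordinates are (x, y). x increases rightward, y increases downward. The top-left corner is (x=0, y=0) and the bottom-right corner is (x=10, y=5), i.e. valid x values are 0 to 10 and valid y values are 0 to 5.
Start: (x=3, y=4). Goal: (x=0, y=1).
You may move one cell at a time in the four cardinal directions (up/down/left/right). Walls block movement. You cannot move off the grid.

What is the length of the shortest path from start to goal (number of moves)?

Answer: Shortest path length: 6

Derivation:
BFS from (x=3, y=4) until reaching (x=0, y=1):
  Distance 0: (x=3, y=4)
  Distance 1: (x=3, y=3), (x=2, y=4), (x=4, y=4), (x=3, y=5)
  Distance 2: (x=3, y=2), (x=2, y=3), (x=1, y=4), (x=5, y=4), (x=2, y=5), (x=4, y=5)
  Distance 3: (x=3, y=1), (x=2, y=2), (x=4, y=2), (x=5, y=3), (x=6, y=4), (x=1, y=5), (x=5, y=5)
  Distance 4: (x=3, y=0), (x=4, y=1), (x=1, y=2), (x=5, y=2), (x=6, y=3), (x=7, y=4), (x=0, y=5)
  Distance 5: (x=2, y=0), (x=4, y=0), (x=1, y=1), (x=5, y=1), (x=0, y=2), (x=6, y=2), (x=7, y=3), (x=7, y=5)
  Distance 6: (x=0, y=1), (x=6, y=1), (x=0, y=3), (x=8, y=3), (x=8, y=5)  <- goal reached here
One shortest path (6 moves): (x=3, y=4) -> (x=2, y=4) -> (x=2, y=3) -> (x=2, y=2) -> (x=1, y=2) -> (x=0, y=2) -> (x=0, y=1)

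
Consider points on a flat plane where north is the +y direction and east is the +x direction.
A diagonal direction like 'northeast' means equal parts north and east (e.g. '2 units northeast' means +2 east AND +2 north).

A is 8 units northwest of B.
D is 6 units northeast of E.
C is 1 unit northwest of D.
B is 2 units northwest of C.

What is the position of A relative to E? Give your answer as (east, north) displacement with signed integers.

Place E at the origin (east=0, north=0).
  D is 6 units northeast of E: delta (east=+6, north=+6); D at (east=6, north=6).
  C is 1 unit northwest of D: delta (east=-1, north=+1); C at (east=5, north=7).
  B is 2 units northwest of C: delta (east=-2, north=+2); B at (east=3, north=9).
  A is 8 units northwest of B: delta (east=-8, north=+8); A at (east=-5, north=17).
Therefore A relative to E: (east=-5, north=17).

Answer: A is at (east=-5, north=17) relative to E.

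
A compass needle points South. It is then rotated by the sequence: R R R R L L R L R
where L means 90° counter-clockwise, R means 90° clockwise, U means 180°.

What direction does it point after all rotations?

Start: South
  R (right (90° clockwise)) -> West
  R (right (90° clockwise)) -> North
  R (right (90° clockwise)) -> East
  R (right (90° clockwise)) -> South
  L (left (90° counter-clockwise)) -> East
  L (left (90° counter-clockwise)) -> North
  R (right (90° clockwise)) -> East
  L (left (90° counter-clockwise)) -> North
  R (right (90° clockwise)) -> East
Final: East

Answer: Final heading: East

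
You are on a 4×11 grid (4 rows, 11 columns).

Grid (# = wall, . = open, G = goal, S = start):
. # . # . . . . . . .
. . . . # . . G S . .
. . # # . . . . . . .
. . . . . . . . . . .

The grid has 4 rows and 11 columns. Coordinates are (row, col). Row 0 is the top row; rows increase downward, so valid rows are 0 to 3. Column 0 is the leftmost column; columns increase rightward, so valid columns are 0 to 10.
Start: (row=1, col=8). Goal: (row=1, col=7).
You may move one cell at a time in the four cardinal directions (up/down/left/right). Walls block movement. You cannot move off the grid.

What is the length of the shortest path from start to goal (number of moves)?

BFS from (row=1, col=8) until reaching (row=1, col=7):
  Distance 0: (row=1, col=8)
  Distance 1: (row=0, col=8), (row=1, col=7), (row=1, col=9), (row=2, col=8)  <- goal reached here
One shortest path (1 moves): (row=1, col=8) -> (row=1, col=7)

Answer: Shortest path length: 1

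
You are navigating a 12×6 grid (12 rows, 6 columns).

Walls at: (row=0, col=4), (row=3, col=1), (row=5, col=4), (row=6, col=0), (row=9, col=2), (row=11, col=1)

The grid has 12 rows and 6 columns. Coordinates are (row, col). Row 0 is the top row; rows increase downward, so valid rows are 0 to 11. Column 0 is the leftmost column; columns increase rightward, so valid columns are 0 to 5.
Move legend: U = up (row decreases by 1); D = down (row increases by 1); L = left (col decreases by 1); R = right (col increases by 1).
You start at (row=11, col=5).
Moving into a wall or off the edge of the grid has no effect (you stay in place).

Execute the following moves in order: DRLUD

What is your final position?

Start: (row=11, col=5)
  D (down): blocked, stay at (row=11, col=5)
  R (right): blocked, stay at (row=11, col=5)
  L (left): (row=11, col=5) -> (row=11, col=4)
  U (up): (row=11, col=4) -> (row=10, col=4)
  D (down): (row=10, col=4) -> (row=11, col=4)
Final: (row=11, col=4)

Answer: Final position: (row=11, col=4)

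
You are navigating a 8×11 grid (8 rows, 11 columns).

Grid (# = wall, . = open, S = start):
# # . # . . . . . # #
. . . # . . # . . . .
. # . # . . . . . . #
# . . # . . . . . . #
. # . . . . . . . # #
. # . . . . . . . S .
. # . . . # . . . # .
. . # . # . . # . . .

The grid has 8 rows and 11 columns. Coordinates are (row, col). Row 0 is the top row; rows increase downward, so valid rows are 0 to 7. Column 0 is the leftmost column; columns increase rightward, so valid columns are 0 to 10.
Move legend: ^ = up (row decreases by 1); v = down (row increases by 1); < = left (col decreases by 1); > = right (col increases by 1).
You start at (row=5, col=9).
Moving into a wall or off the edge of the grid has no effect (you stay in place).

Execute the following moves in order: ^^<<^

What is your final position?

Start: (row=5, col=9)
  ^ (up): blocked, stay at (row=5, col=9)
  ^ (up): blocked, stay at (row=5, col=9)
  < (left): (row=5, col=9) -> (row=5, col=8)
  < (left): (row=5, col=8) -> (row=5, col=7)
  ^ (up): (row=5, col=7) -> (row=4, col=7)
Final: (row=4, col=7)

Answer: Final position: (row=4, col=7)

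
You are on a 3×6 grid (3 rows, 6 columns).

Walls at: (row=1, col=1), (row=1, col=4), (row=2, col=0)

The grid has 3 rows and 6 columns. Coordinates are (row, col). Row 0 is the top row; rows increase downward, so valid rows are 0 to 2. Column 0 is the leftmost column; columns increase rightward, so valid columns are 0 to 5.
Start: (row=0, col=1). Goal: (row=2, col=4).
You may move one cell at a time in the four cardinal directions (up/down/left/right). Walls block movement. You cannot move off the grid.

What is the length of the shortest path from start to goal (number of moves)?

Answer: Shortest path length: 5

Derivation:
BFS from (row=0, col=1) until reaching (row=2, col=4):
  Distance 0: (row=0, col=1)
  Distance 1: (row=0, col=0), (row=0, col=2)
  Distance 2: (row=0, col=3), (row=1, col=0), (row=1, col=2)
  Distance 3: (row=0, col=4), (row=1, col=3), (row=2, col=2)
  Distance 4: (row=0, col=5), (row=2, col=1), (row=2, col=3)
  Distance 5: (row=1, col=5), (row=2, col=4)  <- goal reached here
One shortest path (5 moves): (row=0, col=1) -> (row=0, col=2) -> (row=0, col=3) -> (row=1, col=3) -> (row=2, col=3) -> (row=2, col=4)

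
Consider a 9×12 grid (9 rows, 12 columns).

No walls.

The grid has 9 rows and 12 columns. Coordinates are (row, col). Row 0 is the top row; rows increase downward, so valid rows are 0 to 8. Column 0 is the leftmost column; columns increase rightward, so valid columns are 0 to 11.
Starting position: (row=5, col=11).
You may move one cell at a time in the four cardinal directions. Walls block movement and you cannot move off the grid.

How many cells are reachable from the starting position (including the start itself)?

BFS flood-fill from (row=5, col=11):
  Distance 0: (row=5, col=11)
  Distance 1: (row=4, col=11), (row=5, col=10), (row=6, col=11)
  Distance 2: (row=3, col=11), (row=4, col=10), (row=5, col=9), (row=6, col=10), (row=7, col=11)
  Distance 3: (row=2, col=11), (row=3, col=10), (row=4, col=9), (row=5, col=8), (row=6, col=9), (row=7, col=10), (row=8, col=11)
  Distance 4: (row=1, col=11), (row=2, col=10), (row=3, col=9), (row=4, col=8), (row=5, col=7), (row=6, col=8), (row=7, col=9), (row=8, col=10)
  Distance 5: (row=0, col=11), (row=1, col=10), (row=2, col=9), (row=3, col=8), (row=4, col=7), (row=5, col=6), (row=6, col=7), (row=7, col=8), (row=8, col=9)
  Distance 6: (row=0, col=10), (row=1, col=9), (row=2, col=8), (row=3, col=7), (row=4, col=6), (row=5, col=5), (row=6, col=6), (row=7, col=7), (row=8, col=8)
  Distance 7: (row=0, col=9), (row=1, col=8), (row=2, col=7), (row=3, col=6), (row=4, col=5), (row=5, col=4), (row=6, col=5), (row=7, col=6), (row=8, col=7)
  Distance 8: (row=0, col=8), (row=1, col=7), (row=2, col=6), (row=3, col=5), (row=4, col=4), (row=5, col=3), (row=6, col=4), (row=7, col=5), (row=8, col=6)
  Distance 9: (row=0, col=7), (row=1, col=6), (row=2, col=5), (row=3, col=4), (row=4, col=3), (row=5, col=2), (row=6, col=3), (row=7, col=4), (row=8, col=5)
  Distance 10: (row=0, col=6), (row=1, col=5), (row=2, col=4), (row=3, col=3), (row=4, col=2), (row=5, col=1), (row=6, col=2), (row=7, col=3), (row=8, col=4)
  Distance 11: (row=0, col=5), (row=1, col=4), (row=2, col=3), (row=3, col=2), (row=4, col=1), (row=5, col=0), (row=6, col=1), (row=7, col=2), (row=8, col=3)
  Distance 12: (row=0, col=4), (row=1, col=3), (row=2, col=2), (row=3, col=1), (row=4, col=0), (row=6, col=0), (row=7, col=1), (row=8, col=2)
  Distance 13: (row=0, col=3), (row=1, col=2), (row=2, col=1), (row=3, col=0), (row=7, col=0), (row=8, col=1)
  Distance 14: (row=0, col=2), (row=1, col=1), (row=2, col=0), (row=8, col=0)
  Distance 15: (row=0, col=1), (row=1, col=0)
  Distance 16: (row=0, col=0)
Total reachable: 108 (grid has 108 open cells total)

Answer: Reachable cells: 108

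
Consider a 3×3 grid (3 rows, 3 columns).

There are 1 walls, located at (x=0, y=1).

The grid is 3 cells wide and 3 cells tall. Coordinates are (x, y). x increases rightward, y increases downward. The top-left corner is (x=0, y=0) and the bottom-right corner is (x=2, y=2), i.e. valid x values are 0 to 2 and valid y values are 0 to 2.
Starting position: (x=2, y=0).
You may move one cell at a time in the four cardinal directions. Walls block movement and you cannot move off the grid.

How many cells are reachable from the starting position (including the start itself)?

Answer: Reachable cells: 8

Derivation:
BFS flood-fill from (x=2, y=0):
  Distance 0: (x=2, y=0)
  Distance 1: (x=1, y=0), (x=2, y=1)
  Distance 2: (x=0, y=0), (x=1, y=1), (x=2, y=2)
  Distance 3: (x=1, y=2)
  Distance 4: (x=0, y=2)
Total reachable: 8 (grid has 8 open cells total)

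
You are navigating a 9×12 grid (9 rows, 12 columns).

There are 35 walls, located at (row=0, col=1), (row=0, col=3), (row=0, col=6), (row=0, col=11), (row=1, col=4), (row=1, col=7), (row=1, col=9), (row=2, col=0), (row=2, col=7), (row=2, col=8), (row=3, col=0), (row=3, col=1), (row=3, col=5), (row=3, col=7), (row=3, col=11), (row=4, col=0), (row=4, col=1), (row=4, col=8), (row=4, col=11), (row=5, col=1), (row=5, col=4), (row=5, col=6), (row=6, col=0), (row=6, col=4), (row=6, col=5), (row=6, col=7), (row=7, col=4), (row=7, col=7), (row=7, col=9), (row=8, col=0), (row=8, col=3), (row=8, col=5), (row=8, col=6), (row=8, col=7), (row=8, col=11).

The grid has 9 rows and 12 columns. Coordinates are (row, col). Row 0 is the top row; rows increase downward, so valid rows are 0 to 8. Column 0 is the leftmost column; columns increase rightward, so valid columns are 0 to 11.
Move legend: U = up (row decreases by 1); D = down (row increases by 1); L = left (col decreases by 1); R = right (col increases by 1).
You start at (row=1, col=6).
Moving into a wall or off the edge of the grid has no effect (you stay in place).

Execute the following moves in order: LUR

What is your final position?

Start: (row=1, col=6)
  L (left): (row=1, col=6) -> (row=1, col=5)
  U (up): (row=1, col=5) -> (row=0, col=5)
  R (right): blocked, stay at (row=0, col=5)
Final: (row=0, col=5)

Answer: Final position: (row=0, col=5)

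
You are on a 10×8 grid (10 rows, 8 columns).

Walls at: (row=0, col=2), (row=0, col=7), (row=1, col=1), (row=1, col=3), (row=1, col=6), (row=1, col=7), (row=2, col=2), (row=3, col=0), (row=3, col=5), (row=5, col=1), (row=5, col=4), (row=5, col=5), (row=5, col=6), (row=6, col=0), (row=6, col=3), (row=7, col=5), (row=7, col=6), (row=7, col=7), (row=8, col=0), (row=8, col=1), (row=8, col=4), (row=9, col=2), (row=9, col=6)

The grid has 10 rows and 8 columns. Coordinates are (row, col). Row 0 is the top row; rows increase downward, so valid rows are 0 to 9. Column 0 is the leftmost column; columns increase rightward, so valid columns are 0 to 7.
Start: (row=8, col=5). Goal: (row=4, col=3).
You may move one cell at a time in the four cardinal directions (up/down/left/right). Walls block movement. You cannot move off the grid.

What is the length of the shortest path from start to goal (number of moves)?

Answer: Shortest path length: 10

Derivation:
BFS from (row=8, col=5) until reaching (row=4, col=3):
  Distance 0: (row=8, col=5)
  Distance 1: (row=8, col=6), (row=9, col=5)
  Distance 2: (row=8, col=7), (row=9, col=4)
  Distance 3: (row=9, col=3), (row=9, col=7)
  Distance 4: (row=8, col=3)
  Distance 5: (row=7, col=3), (row=8, col=2)
  Distance 6: (row=7, col=2), (row=7, col=4)
  Distance 7: (row=6, col=2), (row=6, col=4), (row=7, col=1)
  Distance 8: (row=5, col=2), (row=6, col=1), (row=6, col=5), (row=7, col=0)
  Distance 9: (row=4, col=2), (row=5, col=3), (row=6, col=6)
  Distance 10: (row=3, col=2), (row=4, col=1), (row=4, col=3), (row=6, col=7)  <- goal reached here
One shortest path (10 moves): (row=8, col=5) -> (row=9, col=5) -> (row=9, col=4) -> (row=9, col=3) -> (row=8, col=3) -> (row=8, col=2) -> (row=7, col=2) -> (row=6, col=2) -> (row=5, col=2) -> (row=5, col=3) -> (row=4, col=3)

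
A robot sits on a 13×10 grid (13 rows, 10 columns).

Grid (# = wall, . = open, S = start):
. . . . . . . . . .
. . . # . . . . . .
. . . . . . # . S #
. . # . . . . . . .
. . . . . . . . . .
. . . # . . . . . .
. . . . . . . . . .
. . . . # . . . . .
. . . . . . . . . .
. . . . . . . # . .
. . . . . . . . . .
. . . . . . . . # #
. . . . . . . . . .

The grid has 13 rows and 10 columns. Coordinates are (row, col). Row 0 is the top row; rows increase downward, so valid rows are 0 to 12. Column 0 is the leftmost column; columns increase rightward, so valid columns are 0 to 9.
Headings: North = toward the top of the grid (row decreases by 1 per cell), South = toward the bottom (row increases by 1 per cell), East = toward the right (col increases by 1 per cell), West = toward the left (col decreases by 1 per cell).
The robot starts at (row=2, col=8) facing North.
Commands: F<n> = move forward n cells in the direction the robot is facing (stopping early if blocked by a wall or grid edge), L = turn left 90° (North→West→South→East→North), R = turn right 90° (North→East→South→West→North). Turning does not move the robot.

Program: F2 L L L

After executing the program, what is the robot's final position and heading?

Answer: Final position: (row=0, col=8), facing East

Derivation:
Start: (row=2, col=8), facing North
  F2: move forward 2, now at (row=0, col=8)
  L: turn left, now facing West
  L: turn left, now facing South
  L: turn left, now facing East
Final: (row=0, col=8), facing East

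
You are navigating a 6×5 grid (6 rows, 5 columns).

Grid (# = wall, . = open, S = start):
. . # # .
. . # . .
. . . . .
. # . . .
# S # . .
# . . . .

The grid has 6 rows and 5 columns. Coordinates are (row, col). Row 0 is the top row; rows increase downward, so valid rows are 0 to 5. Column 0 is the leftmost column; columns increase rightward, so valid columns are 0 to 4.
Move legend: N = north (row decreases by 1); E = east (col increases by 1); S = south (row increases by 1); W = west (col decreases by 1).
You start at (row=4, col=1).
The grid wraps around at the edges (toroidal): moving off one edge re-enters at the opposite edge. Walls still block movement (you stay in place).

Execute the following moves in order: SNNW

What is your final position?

Answer: Final position: (row=4, col=1)

Derivation:
Start: (row=4, col=1)
  S (south): (row=4, col=1) -> (row=5, col=1)
  N (north): (row=5, col=1) -> (row=4, col=1)
  N (north): blocked, stay at (row=4, col=1)
  W (west): blocked, stay at (row=4, col=1)
Final: (row=4, col=1)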